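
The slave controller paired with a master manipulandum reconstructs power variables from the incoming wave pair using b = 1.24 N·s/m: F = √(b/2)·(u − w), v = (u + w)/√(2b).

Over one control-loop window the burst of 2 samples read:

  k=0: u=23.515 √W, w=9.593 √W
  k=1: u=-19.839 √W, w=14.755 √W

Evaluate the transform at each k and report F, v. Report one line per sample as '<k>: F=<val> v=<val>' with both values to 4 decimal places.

k=0: u−w=13.9220, u+w=33.1080; √(b/2)=0.7874, √(2b)=1.5748; F=0.7874×13.922=10.9622, v=33.1080/1.5748=21.0236
k=1: u−w=-34.5940, u+w=-5.0840; √(b/2)=0.7874, √(2b)=1.5748; F=0.7874×(-34.594)=-27.2393, v=-5.0840/1.5748=-3.2283

0: F=10.9622 v=21.0236
1: F=-27.2393 v=-3.2283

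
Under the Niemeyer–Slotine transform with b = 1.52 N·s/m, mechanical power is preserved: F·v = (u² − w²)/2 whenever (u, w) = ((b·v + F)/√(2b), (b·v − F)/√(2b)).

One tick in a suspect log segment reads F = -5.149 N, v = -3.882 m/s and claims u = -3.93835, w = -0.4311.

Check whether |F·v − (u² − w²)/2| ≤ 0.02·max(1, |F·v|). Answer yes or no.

no

F·v = (-5.149)×(-3.882) = 19.9884 W.
(u² − w²)/2 = (15.5106 − 0.1858)/2 = 7.6624 W.
|Δ| = 12.3260;  2% of max(1, |F·v|) = 0.3998.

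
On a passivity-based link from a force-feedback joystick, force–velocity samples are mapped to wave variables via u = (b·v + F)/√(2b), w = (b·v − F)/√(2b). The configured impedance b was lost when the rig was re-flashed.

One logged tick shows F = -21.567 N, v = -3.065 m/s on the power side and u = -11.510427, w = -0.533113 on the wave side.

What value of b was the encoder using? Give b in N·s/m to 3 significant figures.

u + w = -12.043540;  u + w = √(2b)·v, so √(2b) = -12.043540/(-3.065) = 3.929377.
b = (√(2b))²/2 = 15.440002/2 = 7.720001.
(Check via u − w = 2F/√(2b): u − w = -10.977314, 2F/√(2b) = -10.977313.)

b = 7.72 N·s/m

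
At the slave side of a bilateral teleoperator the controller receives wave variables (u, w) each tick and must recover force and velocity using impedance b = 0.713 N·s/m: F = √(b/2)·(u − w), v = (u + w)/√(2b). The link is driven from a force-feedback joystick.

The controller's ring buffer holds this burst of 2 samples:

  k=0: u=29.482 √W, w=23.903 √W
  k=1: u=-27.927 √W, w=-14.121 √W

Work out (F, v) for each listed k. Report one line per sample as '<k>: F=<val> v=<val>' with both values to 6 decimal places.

0: F=3.331088 v=44.705348
1: F=-8.243234 v=-35.211585

k=0: u−w=5.579000, u+w=53.385000; √(b/2)=0.597076, √(2b)=1.194152; F=0.597076×5.579=3.331088, v=53.385000/1.194152=44.705348
k=1: u−w=-13.806000, u+w=-42.048000; √(b/2)=0.597076, √(2b)=1.194152; F=0.597076×(-13.806)=-8.243234, v=-42.048000/1.194152=-35.211585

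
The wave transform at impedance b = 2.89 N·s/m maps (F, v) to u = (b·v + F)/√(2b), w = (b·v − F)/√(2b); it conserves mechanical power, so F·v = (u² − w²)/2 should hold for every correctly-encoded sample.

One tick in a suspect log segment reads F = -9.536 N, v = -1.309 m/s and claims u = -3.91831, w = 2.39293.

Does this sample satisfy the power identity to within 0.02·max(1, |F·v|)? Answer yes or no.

no

F·v = (-9.536)×(-1.309) = 12.48262 W.
(u² − w²)/2 = (15.35315 − 5.72611)/2 = 4.81352 W.
|Δ| = 7.66910;  2% of max(1, |F·v|) = 0.24965.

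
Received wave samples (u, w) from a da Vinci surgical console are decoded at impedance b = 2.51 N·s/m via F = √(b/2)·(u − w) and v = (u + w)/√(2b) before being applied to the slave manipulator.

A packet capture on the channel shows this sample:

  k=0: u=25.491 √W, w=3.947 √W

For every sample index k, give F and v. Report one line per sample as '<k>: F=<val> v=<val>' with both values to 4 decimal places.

k=0: u−w=21.5440, u+w=29.4380; √(b/2)=1.1203, √(2b)=2.2405; F=1.1203×21.544=24.1351, v=29.4380/2.2405=13.1388

0: F=24.1351 v=13.1388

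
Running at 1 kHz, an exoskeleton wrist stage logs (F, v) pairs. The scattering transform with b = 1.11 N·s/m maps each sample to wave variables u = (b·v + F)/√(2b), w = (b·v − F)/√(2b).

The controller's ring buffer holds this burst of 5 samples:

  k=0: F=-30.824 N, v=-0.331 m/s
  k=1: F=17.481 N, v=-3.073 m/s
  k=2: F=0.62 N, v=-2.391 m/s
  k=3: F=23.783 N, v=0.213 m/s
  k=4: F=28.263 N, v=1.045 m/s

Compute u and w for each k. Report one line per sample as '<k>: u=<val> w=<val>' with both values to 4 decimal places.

k=0: b·v=1.11×(-0.331)=-0.3674; √(2b)=1.4900; u=(-0.3674+(-30.824))/1.4900=-20.9343, w=(-0.3674−(-30.824))/1.4900=20.4411
k=1: b·v=1.11×(-3.073)=-3.4110; √(2b)=1.4900; u=(-3.4110+17.481)/1.4900=9.4431, w=(-3.4110−17.481)/1.4900=-14.0218
k=2: b·v=1.11×(-2.391)=-2.6540; √(2b)=1.4900; u=(-2.6540+0.62)/1.4900=-1.3651, w=(-2.6540−0.62)/1.4900=-2.1974
k=3: b·v=1.11×0.213=0.2364; √(2b)=1.4900; u=(0.2364+23.783)/1.4900=16.1208, w=(0.2364−23.783)/1.4900=-15.8034
k=4: b·v=1.11×1.045=1.1600; √(2b)=1.4900; u=(1.1600+28.263)/1.4900=19.7474, w=(1.1600−28.263)/1.4900=-18.1904

0: u=-20.9343 w=20.4411
1: u=9.4431 w=-14.0218
2: u=-1.3651 w=-2.1974
3: u=16.1208 w=-15.8034
4: u=19.7474 w=-18.1904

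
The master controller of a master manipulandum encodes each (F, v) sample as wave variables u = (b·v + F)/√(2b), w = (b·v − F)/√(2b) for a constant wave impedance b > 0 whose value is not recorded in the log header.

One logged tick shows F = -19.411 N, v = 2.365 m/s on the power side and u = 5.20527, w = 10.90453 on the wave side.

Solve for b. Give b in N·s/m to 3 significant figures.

u + w = 16.1098;  u + w = √(2b)·v, so √(2b) = 16.1098/2.365 = 6.8118.
b = (√(2b))²/2 = 46.4000/2 = 23.2000.
(Check via u − w = 2F/√(2b): u − w = -5.6993, 2F/√(2b) = -5.6993.)

b = 23.2 N·s/m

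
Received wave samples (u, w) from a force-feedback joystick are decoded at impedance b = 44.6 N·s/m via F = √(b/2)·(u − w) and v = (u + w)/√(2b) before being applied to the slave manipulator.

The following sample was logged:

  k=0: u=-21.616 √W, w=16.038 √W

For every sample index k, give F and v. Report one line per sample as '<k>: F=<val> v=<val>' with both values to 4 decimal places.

0: F=-177.8130 v=-0.5906

k=0: u−w=-37.6540, u+w=-5.5780; √(b/2)=4.7223, √(2b)=9.4446; F=4.7223×(-37.654)=-177.8130, v=-5.5780/9.4446=-0.5906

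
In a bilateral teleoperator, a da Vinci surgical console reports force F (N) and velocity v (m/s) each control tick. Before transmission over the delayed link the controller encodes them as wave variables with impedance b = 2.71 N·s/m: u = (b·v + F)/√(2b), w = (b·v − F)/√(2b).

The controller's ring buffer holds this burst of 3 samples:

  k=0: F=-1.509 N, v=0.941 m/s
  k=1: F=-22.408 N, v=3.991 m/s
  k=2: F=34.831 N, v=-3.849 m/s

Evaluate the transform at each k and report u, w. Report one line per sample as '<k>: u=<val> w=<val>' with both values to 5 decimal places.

k=0: b·v=2.71×0.941=2.55011; √(2b)=2.32809; u=(2.55011+(-1.509))/2.32809=0.44720, w=(2.55011−(-1.509))/2.32809=1.74354
k=1: b·v=2.71×3.991=10.81561; √(2b)=2.32809; u=(10.81561+(-22.408))/2.32809=-4.97936, w=(10.81561−(-22.408))/2.32809=14.27076
k=2: b·v=2.71×(-3.849)=-10.43079; √(2b)=2.32809; u=(-10.43079+34.831)/2.32809=10.48079, w=(-10.43079−34.831)/2.32809=-19.44160

0: u=0.44720 w=1.74354
1: u=-4.97936 w=14.27076
2: u=10.48079 w=-19.44160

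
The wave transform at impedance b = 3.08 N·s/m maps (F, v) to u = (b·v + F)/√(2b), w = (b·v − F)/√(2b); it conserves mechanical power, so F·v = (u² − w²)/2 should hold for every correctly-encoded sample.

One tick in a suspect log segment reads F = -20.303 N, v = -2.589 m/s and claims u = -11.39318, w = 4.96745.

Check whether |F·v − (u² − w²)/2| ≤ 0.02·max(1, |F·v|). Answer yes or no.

yes

F·v = (-20.303)×(-2.589) = 52.5645 W.
(u² − w²)/2 = (129.8046 − 24.6756)/2 = 52.5645 W.
|Δ| = 0.0000;  2% of max(1, |F·v|) = 1.0513.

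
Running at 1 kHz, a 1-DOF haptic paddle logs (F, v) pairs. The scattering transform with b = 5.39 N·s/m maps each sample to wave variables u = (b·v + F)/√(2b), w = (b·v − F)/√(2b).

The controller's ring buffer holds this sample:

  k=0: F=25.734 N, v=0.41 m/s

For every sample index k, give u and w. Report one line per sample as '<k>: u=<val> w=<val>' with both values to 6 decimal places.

k=0: b·v=5.39×0.41=2.209900; √(2b)=3.283291; u=(2.209900+25.734)/3.283291=8.510942, w=(2.209900−25.734)/3.283291=-7.164793

0: u=8.510942 w=-7.164793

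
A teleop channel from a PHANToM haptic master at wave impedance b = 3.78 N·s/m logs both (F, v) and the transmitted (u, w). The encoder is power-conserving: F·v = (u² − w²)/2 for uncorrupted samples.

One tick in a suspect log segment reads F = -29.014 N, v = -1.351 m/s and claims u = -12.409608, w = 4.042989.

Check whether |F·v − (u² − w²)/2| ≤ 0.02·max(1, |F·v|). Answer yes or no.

no

F·v = (-29.014)×(-1.351) = 39.197914 W.
(u² − w²)/2 = (153.998371 − 16.345760)/2 = 68.826305 W.
|Δ| = 29.628391;  2% of max(1, |F·v|) = 0.783958.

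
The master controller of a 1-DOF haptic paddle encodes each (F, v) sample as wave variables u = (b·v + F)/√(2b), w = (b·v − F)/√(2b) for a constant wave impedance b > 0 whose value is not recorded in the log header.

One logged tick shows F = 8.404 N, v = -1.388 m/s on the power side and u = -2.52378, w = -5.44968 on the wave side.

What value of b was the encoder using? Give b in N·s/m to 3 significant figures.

b = 16.5 N·s/m

u + w = -7.9735;  u + w = √(2b)·v, so √(2b) = -7.9735/(-1.388) = 5.7446.
b = (√(2b))²/2 = 33.0001/2 = 16.5000.
(Check via u − w = 2F/√(2b): u − w = 2.9259, 2F/√(2b) = 2.9259.)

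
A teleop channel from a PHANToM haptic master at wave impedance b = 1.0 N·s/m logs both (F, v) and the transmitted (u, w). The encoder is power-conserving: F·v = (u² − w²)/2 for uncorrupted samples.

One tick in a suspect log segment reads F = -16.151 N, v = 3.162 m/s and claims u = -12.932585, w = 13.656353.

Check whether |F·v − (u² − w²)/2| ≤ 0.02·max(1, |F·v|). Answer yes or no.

F·v = (-16.151)×3.162 = -51.069462 W.
(u² − w²)/2 = (167.251755 − 186.495977)/2 = -9.622111 W.
|Δ| = 41.447351;  2% of max(1, |F·v|) = 1.021389.

no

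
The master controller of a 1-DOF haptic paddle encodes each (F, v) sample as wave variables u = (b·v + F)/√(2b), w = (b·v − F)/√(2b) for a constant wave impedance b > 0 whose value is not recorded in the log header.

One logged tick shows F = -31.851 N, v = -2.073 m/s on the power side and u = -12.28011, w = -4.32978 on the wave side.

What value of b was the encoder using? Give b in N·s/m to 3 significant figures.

b = 32.1 N·s/m

u + w = -16.6099;  u + w = √(2b)·v, so √(2b) = -16.6099/(-2.073) = 8.0125.
b = (√(2b))²/2 = 64.2000/2 = 32.1000.
(Check via u − w = 2F/√(2b): u − w = -7.9503, 2F/√(2b) = -7.9503.)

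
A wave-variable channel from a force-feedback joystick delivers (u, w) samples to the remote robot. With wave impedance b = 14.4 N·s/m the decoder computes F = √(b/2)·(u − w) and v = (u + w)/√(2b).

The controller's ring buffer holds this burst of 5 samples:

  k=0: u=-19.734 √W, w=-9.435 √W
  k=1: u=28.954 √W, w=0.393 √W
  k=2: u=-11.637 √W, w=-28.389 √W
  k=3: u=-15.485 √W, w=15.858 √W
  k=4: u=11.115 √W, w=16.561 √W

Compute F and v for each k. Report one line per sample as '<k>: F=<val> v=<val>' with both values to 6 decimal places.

0: F=-27.635117 v=-5.435322
1: F=76.637205 v=5.468491
2: F=44.950333 v=-7.458405
3: F=-84.102094 v=0.069504
4: F=-14.613151 v=5.157118

k=0: u−w=-10.299000, u+w=-29.169000; √(b/2)=2.683282, √(2b)=5.366563; F=2.683282×(-10.299)=-27.635117, v=-29.169000/5.366563=-5.435322
k=1: u−w=28.561000, u+w=29.347000; √(b/2)=2.683282, √(2b)=5.366563; F=2.683282×28.561=76.637205, v=29.347000/5.366563=5.468491
k=2: u−w=16.752000, u+w=-40.026000; √(b/2)=2.683282, √(2b)=5.366563; F=2.683282×16.752=44.950333, v=-40.026000/5.366563=-7.458405
k=3: u−w=-31.343000, u+w=0.373000; √(b/2)=2.683282, √(2b)=5.366563; F=2.683282×(-31.343)=-84.102094, v=0.373000/5.366563=0.069504
k=4: u−w=-5.446000, u+w=27.676000; √(b/2)=2.683282, √(2b)=5.366563; F=2.683282×(-5.446)=-14.613151, v=27.676000/5.366563=5.157118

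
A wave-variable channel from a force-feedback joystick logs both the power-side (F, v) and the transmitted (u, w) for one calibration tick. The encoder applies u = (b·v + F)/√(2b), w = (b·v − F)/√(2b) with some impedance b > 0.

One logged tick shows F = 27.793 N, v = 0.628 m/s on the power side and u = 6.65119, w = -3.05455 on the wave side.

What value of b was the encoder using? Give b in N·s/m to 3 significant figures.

b = 16.4 N·s/m

u + w = 3.59664;  u + w = √(2b)·v, so √(2b) = 3.59664/0.628 = 5.72713.
b = (√(2b))²/2 = 32.80006/2 = 16.40003.
(Check via u − w = 2F/√(2b): u − w = 9.70574, 2F/√(2b) = 9.70573.)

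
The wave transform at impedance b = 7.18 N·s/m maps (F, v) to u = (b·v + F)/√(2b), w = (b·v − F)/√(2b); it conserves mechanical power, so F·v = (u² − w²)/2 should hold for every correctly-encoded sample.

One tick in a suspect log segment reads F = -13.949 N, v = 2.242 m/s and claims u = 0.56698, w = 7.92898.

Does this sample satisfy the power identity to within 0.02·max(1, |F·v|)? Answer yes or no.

F·v = (-13.949)×2.242 = -31.2737 W.
(u² − w²)/2 = (0.3215 − 62.8687)/2 = -31.2736 W.
|Δ| = 0.0000;  2% of max(1, |F·v|) = 0.6255.

yes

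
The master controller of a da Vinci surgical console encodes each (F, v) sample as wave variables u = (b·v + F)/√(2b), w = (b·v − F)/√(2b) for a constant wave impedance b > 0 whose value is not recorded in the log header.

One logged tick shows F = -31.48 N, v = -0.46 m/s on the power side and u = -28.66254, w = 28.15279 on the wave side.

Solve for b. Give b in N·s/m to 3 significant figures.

u + w = -0.509750;  u + w = √(2b)·v, so √(2b) = -0.509750/(-0.46) = 1.108152.
b = (√(2b))²/2 = 1.228001/2 = 0.614001.
(Check via u − w = 2F/√(2b): u − w = -56.815330, 2F/√(2b) = -56.815302.)

b = 0.614 N·s/m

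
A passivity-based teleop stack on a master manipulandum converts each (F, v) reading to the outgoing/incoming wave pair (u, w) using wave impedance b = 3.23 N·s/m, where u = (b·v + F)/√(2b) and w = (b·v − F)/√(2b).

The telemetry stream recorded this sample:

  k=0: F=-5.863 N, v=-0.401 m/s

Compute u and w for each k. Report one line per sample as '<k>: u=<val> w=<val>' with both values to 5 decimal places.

k=0: b·v=3.23×(-0.401)=-1.29523; √(2b)=2.54165; u=(-1.29523+(-5.863))/2.54165=-2.81637, w=(-1.29523−(-5.863))/2.54165=1.79717

0: u=-2.81637 w=1.79717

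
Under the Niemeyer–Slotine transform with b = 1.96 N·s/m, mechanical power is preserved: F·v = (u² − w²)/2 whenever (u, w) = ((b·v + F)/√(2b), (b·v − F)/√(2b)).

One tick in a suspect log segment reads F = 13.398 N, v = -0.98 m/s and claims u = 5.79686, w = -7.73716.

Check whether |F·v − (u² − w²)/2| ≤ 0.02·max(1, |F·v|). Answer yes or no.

yes

F·v = 13.398×(-0.98) = -13.1300 W.
(u² − w²)/2 = (33.6036 − 59.8636)/2 = -13.1300 W.
|Δ| = 0.0000;  2% of max(1, |F·v|) = 0.2626.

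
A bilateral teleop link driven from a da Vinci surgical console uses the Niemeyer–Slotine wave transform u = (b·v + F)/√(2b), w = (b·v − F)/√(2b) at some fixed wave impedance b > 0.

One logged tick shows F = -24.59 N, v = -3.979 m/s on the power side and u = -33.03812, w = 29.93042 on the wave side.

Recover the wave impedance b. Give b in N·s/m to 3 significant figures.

u + w = -3.1077;  u + w = √(2b)·v, so √(2b) = -3.1077/(-3.979) = 0.7810.
b = (√(2b))²/2 = 0.6100/2 = 0.3050.
(Check via u − w = 2F/√(2b): u − w = -62.9685, 2F/√(2b) = -62.9685.)

b = 0.305 N·s/m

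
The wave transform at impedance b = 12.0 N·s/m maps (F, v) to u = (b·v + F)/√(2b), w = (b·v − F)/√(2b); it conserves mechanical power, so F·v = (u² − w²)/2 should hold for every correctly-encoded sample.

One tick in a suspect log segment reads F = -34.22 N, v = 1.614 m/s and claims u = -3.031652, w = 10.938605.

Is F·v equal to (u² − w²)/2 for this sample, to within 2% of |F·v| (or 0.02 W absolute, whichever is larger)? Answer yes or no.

yes

F·v = (-34.22)×1.614 = -55.231080 W.
(u² − w²)/2 = (9.190914 − 119.653079)/2 = -55.231083 W.
|Δ| = 0.000003;  2% of max(1, |F·v|) = 1.104622.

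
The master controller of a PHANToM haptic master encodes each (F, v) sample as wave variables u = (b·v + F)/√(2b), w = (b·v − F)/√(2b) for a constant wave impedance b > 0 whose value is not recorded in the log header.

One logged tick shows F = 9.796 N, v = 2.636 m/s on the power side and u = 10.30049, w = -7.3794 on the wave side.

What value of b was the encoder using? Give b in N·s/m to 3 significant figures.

b = 0.614 N·s/m

u + w = 2.92109;  u + w = √(2b)·v, so √(2b) = 2.92109/2.636 = 1.10815.
b = (√(2b))²/2 = 1.22800/2 = 0.61400.
(Check via u − w = 2F/√(2b): u − w = 17.67989, 2F/√(2b) = 17.67988.)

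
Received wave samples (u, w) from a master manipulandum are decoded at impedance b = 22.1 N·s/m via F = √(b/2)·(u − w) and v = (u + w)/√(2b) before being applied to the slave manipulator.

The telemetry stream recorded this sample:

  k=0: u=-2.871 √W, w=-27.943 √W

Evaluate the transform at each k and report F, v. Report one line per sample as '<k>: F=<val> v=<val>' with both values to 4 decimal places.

0: F=83.3432 v=-4.6349

k=0: u−w=25.0720, u+w=-30.8140; √(b/2)=3.3242, √(2b)=6.6483; F=3.3242×25.072=83.3432, v=-30.8140/6.6483=-4.6349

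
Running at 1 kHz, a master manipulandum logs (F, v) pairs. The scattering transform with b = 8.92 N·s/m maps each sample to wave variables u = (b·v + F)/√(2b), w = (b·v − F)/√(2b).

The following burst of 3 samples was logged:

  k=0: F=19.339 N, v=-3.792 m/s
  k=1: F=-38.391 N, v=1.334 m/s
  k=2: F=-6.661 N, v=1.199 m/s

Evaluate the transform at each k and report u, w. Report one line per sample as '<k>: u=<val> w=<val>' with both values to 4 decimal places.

0: u=-3.4296 w=-12.5869
1: u=-6.2721 w=11.9066
2: u=0.9551 w=4.1092

k=0: b·v=8.92×(-3.792)=-33.8246; √(2b)=4.2237; u=(-33.8246+19.339)/4.2237=-3.4296, w=(-33.8246−19.339)/4.2237=-12.5869
k=1: b·v=8.92×1.334=11.8993; √(2b)=4.2237; u=(11.8993+(-38.391))/4.2237=-6.2721, w=(11.8993−(-38.391))/4.2237=11.9066
k=2: b·v=8.92×1.199=10.6951; √(2b)=4.2237; u=(10.6951+(-6.661))/4.2237=0.9551, w=(10.6951−(-6.661))/4.2237=4.1092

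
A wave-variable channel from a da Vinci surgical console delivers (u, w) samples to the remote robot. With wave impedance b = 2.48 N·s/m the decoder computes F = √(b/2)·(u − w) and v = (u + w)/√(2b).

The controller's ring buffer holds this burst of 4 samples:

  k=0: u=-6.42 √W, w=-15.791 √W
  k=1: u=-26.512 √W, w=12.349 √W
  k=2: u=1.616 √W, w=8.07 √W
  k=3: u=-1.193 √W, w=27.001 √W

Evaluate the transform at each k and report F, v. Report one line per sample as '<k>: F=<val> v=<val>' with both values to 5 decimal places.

0: F=10.43510 v=-9.97303
1: F=-43.27378 v=-6.35937
2: F=-7.18687 v=4.34914
3: F=-31.39551 v=11.58813

k=0: u−w=9.37100, u+w=-22.21100; √(b/2)=1.11355, √(2b)=2.22711; F=1.11355×9.371=10.43510, v=-22.21100/2.22711=-9.97303
k=1: u−w=-38.86100, u+w=-14.16300; √(b/2)=1.11355, √(2b)=2.22711; F=1.11355×(-38.861)=-43.27378, v=-14.16300/2.22711=-6.35937
k=2: u−w=-6.45400, u+w=9.68600; √(b/2)=1.11355, √(2b)=2.22711; F=1.11355×(-6.454)=-7.18687, v=9.68600/2.22711=4.34914
k=3: u−w=-28.19400, u+w=25.80800; √(b/2)=1.11355, √(2b)=2.22711; F=1.11355×(-28.194)=-31.39551, v=25.80800/2.22711=11.58813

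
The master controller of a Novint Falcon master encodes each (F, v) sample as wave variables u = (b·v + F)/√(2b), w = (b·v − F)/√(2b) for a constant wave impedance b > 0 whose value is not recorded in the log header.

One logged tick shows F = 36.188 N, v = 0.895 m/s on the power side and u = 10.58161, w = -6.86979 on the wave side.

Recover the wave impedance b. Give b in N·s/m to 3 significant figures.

b = 8.6 N·s/m

u + w = 3.71182;  u + w = √(2b)·v, so √(2b) = 3.71182/0.895 = 4.14728.
b = (√(2b))²/2 = 17.19997/2 = 8.59999.
(Check via u − w = 2F/√(2b): u − w = 17.45140, 2F/√(2b) = 17.45142.)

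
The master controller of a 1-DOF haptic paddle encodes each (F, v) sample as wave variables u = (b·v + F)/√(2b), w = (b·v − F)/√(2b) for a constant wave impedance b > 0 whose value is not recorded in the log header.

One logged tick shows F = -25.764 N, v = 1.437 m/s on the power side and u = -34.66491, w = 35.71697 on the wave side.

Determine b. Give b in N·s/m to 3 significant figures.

u + w = 1.0521;  u + w = √(2b)·v, so √(2b) = 1.0521/1.437 = 0.7321.
b = (√(2b))²/2 = 0.5360/2 = 0.2680.
(Check via u − w = 2F/√(2b): u − w = -70.3819, 2F/√(2b) = -70.3817.)

b = 0.268 N·s/m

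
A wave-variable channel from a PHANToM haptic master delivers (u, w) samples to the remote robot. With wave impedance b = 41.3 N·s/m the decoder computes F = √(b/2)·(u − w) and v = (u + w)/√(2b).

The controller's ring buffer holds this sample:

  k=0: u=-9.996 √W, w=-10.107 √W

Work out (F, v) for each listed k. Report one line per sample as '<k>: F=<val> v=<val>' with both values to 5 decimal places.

0: F=0.50441 v=-2.21193

k=0: u−w=0.11100, u+w=-20.10300; √(b/2)=4.54423, √(2b)=9.08845; F=4.54423×0.111=0.50441, v=-20.10300/9.08845=-2.21193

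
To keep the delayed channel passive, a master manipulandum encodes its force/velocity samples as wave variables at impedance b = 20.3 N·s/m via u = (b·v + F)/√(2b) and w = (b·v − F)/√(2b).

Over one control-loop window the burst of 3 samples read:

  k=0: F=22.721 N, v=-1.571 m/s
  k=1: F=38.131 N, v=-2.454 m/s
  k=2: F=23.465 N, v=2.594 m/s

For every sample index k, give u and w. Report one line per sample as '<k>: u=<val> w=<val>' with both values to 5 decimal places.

0: u=-1.43920 w=-8.57092
1: u=-1.83389 w=-13.80254
2: u=11.94687 w=4.58162

k=0: b·v=20.3×(-1.571)=-31.89130; √(2b)=6.37181; u=(-31.89130+22.721)/6.37181=-1.43920, w=(-31.89130−22.721)/6.37181=-8.57092
k=1: b·v=20.3×(-2.454)=-49.81620; √(2b)=6.37181; u=(-49.81620+38.131)/6.37181=-1.83389, w=(-49.81620−38.131)/6.37181=-13.80254
k=2: b·v=20.3×2.594=52.65820; √(2b)=6.37181; u=(52.65820+23.465)/6.37181=11.94687, w=(52.65820−23.465)/6.37181=4.58162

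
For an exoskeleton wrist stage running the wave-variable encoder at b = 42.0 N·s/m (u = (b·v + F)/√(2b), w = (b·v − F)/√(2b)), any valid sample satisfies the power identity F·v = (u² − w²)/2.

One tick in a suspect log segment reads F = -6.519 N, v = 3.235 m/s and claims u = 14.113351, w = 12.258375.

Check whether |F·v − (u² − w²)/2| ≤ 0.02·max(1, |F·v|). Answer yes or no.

F·v = (-6.519)×3.235 = -21.088965 W.
(u² − w²)/2 = (199.186676 − 150.267758)/2 = 24.459459 W.
|Δ| = 45.548424;  2% of max(1, |F·v|) = 0.421779.

no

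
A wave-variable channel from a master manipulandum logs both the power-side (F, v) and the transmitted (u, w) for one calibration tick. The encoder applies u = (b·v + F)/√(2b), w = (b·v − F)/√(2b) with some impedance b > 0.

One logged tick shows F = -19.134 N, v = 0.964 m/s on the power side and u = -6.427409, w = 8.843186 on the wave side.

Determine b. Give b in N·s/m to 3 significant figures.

b = 3.14 N·s/m

u + w = 2.415777;  u + w = √(2b)·v, so √(2b) = 2.415777/0.964 = 2.505993.
b = (√(2b))²/2 = 6.280000/2 = 3.140000.
(Check via u − w = 2F/√(2b): u − w = -15.270595, 2F/√(2b) = -15.270595.)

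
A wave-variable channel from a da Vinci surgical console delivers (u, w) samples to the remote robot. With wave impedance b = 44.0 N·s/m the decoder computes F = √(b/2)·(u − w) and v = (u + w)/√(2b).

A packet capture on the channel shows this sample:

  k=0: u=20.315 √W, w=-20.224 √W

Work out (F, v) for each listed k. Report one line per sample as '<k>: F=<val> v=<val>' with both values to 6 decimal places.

0: F=190.144764 v=0.009701

k=0: u−w=40.539000, u+w=0.091000; √(b/2)=4.690416, √(2b)=9.380832; F=4.690416×40.539=190.144764, v=0.091000/9.380832=0.009701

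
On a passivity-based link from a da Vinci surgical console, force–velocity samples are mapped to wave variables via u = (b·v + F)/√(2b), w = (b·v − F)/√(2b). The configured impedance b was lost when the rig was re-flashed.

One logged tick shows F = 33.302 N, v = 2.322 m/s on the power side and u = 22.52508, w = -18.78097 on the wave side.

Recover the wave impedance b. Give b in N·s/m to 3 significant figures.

u + w = 3.74411;  u + w = √(2b)·v, so √(2b) = 3.74411/2.322 = 1.61245.
b = (√(2b))²/2 = 2.60000/2 = 1.30000.
(Check via u − w = 2F/√(2b): u − w = 41.30605, 2F/√(2b) = 41.30607.)

b = 1.3 N·s/m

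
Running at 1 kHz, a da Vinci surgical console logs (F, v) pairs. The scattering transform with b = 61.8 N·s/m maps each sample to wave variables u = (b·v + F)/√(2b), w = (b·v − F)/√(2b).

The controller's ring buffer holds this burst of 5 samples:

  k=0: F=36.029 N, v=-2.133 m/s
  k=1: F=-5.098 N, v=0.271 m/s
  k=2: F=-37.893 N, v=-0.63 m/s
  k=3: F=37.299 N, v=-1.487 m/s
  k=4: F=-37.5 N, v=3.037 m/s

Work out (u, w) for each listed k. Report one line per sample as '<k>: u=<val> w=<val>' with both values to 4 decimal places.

k=0: b·v=61.8×(-2.133)=-131.8194; √(2b)=11.1176; u=(-131.8194+36.029)/11.1176=-8.6161, w=(-131.8194−36.029)/11.1176=-15.0976
k=1: b·v=61.8×0.271=16.7478; √(2b)=11.1176; u=(16.7478+(-5.098))/11.1176=1.0479, w=(16.7478−(-5.098))/11.1176=1.9650
k=2: b·v=61.8×(-0.63)=-38.9340; √(2b)=11.1176; u=(-38.9340+(-37.893))/11.1176=-6.9104, w=(-38.9340−(-37.893))/11.1176=-0.0936
k=3: b·v=61.8×(-1.487)=-91.8966; √(2b)=11.1176; u=(-91.8966+37.299)/11.1176=-4.9109, w=(-91.8966−37.299)/11.1176=-11.6209
k=4: b·v=61.8×3.037=187.6866; √(2b)=11.1176; u=(187.6866+(-37.5))/11.1176=13.5090, w=(187.6866−(-37.5))/11.1176=20.2550

0: u=-8.6161 w=-15.0976
1: u=1.0479 w=1.9650
2: u=-6.9104 w=-0.0936
3: u=-4.9109 w=-11.6209
4: u=13.5090 w=20.2550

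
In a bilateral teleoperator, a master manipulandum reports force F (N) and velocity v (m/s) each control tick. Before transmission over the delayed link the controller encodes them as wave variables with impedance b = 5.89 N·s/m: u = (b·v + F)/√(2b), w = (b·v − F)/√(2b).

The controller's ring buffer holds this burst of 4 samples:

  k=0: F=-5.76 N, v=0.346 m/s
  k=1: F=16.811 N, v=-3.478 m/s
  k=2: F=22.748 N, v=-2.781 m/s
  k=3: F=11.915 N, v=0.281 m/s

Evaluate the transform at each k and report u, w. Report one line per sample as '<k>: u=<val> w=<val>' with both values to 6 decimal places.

0: u=-1.084453 w=2.271994
1: u=-1.070573 w=-10.866621
2: u=1.855343 w=-11.400293
3: u=3.953758 w=-2.989310

k=0: b·v=5.89×0.346=2.037940; √(2b)=3.432200; u=(2.037940+(-5.76))/3.432200=-1.084453, w=(2.037940−(-5.76))/3.432200=2.271994
k=1: b·v=5.89×(-3.478)=-20.485420; √(2b)=3.432200; u=(-20.485420+16.811)/3.432200=-1.070573, w=(-20.485420−16.811)/3.432200=-10.866621
k=2: b·v=5.89×(-2.781)=-16.380090; √(2b)=3.432200; u=(-16.380090+22.748)/3.432200=1.855343, w=(-16.380090−22.748)/3.432200=-11.400293
k=3: b·v=5.89×0.281=1.655090; √(2b)=3.432200; u=(1.655090+11.915)/3.432200=3.953758, w=(1.655090−11.915)/3.432200=-2.989310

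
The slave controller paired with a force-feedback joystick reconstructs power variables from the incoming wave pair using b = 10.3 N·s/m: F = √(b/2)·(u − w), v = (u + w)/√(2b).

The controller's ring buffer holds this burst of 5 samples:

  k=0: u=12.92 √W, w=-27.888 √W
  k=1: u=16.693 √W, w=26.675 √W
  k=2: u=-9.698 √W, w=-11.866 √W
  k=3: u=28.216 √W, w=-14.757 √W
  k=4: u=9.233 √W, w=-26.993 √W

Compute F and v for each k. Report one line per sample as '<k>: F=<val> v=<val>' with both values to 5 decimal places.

k=0: u−w=40.80800, u+w=-14.96800; √(b/2)=2.26936, √(2b)=4.53872; F=2.26936×40.808=92.60809, v=-14.96800/4.53872=-3.29784
k=1: u−w=-9.98200, u+w=43.36800; √(b/2)=2.26936, √(2b)=4.53872; F=2.26936×(-9.982)=-22.65276, v=43.36800/4.53872=9.55511
k=2: u−w=2.16800, u+w=-21.56400; √(b/2)=2.26936, √(2b)=4.53872; F=2.26936×2.168=4.91997, v=-21.56400/4.53872=-4.75112
k=3: u−w=42.97300, u+w=13.45900; √(b/2)=2.26936, √(2b)=4.53872; F=2.26936×42.973=97.52126, v=13.45900/4.53872=2.96537
k=4: u−w=36.22600, u+w=-17.76000; √(b/2)=2.26936, √(2b)=4.53872; F=2.26936×36.226=82.20988, v=-17.76000/4.53872=-3.91300

0: F=92.60809 v=-3.29784
1: F=-22.65276 v=9.55511
2: F=4.91997 v=-4.75112
3: F=97.52126 v=2.96537
4: F=82.20988 v=-3.91300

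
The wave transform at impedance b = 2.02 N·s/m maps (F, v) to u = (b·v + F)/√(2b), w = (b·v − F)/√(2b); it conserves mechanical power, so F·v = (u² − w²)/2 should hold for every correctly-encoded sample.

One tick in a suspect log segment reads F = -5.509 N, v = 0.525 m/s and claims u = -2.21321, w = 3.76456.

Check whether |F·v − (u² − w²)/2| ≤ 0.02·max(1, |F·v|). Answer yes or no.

no

F·v = (-5.509)×0.525 = -2.89223 W.
(u² − w²)/2 = (4.89830 − 14.17191)/2 = -4.63681 W.
|Δ| = 1.74458;  2% of max(1, |F·v|) = 0.05784.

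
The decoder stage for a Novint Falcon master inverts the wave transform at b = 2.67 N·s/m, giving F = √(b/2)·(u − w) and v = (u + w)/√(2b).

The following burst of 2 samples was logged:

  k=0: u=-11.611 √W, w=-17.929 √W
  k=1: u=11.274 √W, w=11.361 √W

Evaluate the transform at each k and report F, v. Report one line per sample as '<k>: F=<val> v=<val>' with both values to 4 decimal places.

k=0: u−w=6.3180, u+w=-29.5400; √(b/2)=1.1554, √(2b)=2.3108; F=1.1554×6.318=7.3000, v=-29.5400/2.3108=-12.7832
k=1: u−w=-0.0870, u+w=22.6350; √(b/2)=1.1554, √(2b)=2.3108; F=1.1554×(-0.087)=-0.1005, v=22.6350/2.3108=9.7951

0: F=7.3000 v=-12.7832
1: F=-0.1005 v=9.7951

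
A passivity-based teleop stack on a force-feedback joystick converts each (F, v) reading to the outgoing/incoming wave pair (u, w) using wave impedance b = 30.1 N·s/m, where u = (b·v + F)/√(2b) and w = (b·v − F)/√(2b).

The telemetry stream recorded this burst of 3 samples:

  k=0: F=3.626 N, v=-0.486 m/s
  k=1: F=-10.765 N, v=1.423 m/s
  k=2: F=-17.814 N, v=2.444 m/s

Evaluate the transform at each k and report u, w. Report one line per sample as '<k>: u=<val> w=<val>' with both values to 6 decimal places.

k=0: b·v=30.1×(-0.486)=-14.628600; √(2b)=7.758866; u=(-14.628600+3.626)/7.758866=-1.418068, w=(-14.628600−3.626)/7.758866=-2.352741
k=1: b·v=30.1×1.423=42.832300; √(2b)=7.758866; u=(42.832300+(-10.765))/7.758866=4.132988, w=(42.832300−(-10.765))/7.758866=6.907878
k=2: b·v=30.1×2.444=73.564400; √(2b)=7.758866; u=(73.564400+(-17.814))/7.758866=7.185380, w=(73.564400−(-17.814))/7.758866=11.777288

0: u=-1.418068 w=-2.352741
1: u=4.132988 w=6.907878
2: u=7.185380 w=11.777288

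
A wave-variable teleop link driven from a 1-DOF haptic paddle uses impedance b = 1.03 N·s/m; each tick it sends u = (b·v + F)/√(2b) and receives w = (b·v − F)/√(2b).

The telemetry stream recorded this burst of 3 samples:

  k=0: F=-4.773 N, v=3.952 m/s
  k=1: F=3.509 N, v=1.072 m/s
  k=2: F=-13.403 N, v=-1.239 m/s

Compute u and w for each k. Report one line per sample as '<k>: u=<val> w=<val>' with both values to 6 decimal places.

k=0: b·v=1.03×3.952=4.070560; √(2b)=1.435270; u=(4.070560+(-4.773))/1.435270=-0.489413, w=(4.070560−(-4.773))/1.435270=6.161600
k=1: b·v=1.03×1.072=1.104160; √(2b)=1.435270; u=(1.104160+3.509)/1.435270=3.214141, w=(1.104160−3.509)/1.435270=-1.675531
k=2: b·v=1.03×(-1.239)=-1.276170; √(2b)=1.435270; u=(-1.276170+(-13.403))/1.435270=-10.227462, w=(-1.276170−(-13.403))/1.435270=8.449163

0: u=-0.489413 w=6.161600
1: u=3.214141 w=-1.675531
2: u=-10.227462 w=8.449163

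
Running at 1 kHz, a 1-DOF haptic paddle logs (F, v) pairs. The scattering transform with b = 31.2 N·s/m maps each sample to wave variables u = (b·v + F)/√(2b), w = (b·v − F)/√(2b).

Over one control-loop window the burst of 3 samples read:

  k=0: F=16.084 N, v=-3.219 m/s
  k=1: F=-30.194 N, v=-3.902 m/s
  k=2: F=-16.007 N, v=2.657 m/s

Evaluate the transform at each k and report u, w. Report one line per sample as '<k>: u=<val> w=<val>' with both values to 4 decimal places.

0: u=-10.6779 w=-14.7501
1: u=-19.2340 w=-11.5893
2: u=8.4679 w=12.5207

k=0: b·v=31.2×(-3.219)=-100.4328; √(2b)=7.8994; u=(-100.4328+16.084)/7.8994=-10.6779, w=(-100.4328−16.084)/7.8994=-14.7501
k=1: b·v=31.2×(-3.902)=-121.7424; √(2b)=7.8994; u=(-121.7424+(-30.194))/7.8994=-19.2340, w=(-121.7424−(-30.194))/7.8994=-11.5893
k=2: b·v=31.2×2.657=82.8984; √(2b)=7.8994; u=(82.8984+(-16.007))/7.8994=8.4679, w=(82.8984−(-16.007))/7.8994=12.5207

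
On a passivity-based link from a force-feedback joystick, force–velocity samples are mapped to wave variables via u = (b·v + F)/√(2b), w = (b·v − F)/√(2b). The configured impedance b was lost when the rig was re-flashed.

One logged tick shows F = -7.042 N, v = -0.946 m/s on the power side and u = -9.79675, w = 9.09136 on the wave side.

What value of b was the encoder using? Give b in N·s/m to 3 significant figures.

u + w = -0.7054;  u + w = √(2b)·v, so √(2b) = -0.7054/(-0.946) = 0.7457.
b = (√(2b))²/2 = 0.5560/2 = 0.2780.
(Check via u − w = 2F/√(2b): u − w = -18.8881, 2F/√(2b) = -18.8881.)

b = 0.278 N·s/m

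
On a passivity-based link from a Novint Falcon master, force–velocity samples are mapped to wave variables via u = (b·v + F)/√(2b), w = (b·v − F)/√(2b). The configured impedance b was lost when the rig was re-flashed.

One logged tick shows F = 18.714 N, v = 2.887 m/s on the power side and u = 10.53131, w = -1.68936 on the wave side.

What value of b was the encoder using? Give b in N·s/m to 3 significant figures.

u + w = 8.84195;  u + w = √(2b)·v, so √(2b) = 8.84195/2.887 = 3.06268.
b = (√(2b))²/2 = 9.37999/2 = 4.69000.
(Check via u − w = 2F/√(2b): u − w = 12.22067, 2F/√(2b) = 12.22068.)

b = 4.69 N·s/m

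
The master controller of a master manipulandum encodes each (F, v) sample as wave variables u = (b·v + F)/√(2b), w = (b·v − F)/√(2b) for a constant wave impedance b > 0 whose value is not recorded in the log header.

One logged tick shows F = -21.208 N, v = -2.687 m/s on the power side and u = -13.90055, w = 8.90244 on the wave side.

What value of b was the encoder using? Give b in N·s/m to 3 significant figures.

u + w = -4.99811;  u + w = √(2b)·v, so √(2b) = -4.99811/(-2.687) = 1.86011.
b = (√(2b))²/2 = 3.46000/2 = 1.73000.
(Check via u − w = 2F/√(2b): u − w = -22.80299, 2F/√(2b) = -22.80298.)

b = 1.73 N·s/m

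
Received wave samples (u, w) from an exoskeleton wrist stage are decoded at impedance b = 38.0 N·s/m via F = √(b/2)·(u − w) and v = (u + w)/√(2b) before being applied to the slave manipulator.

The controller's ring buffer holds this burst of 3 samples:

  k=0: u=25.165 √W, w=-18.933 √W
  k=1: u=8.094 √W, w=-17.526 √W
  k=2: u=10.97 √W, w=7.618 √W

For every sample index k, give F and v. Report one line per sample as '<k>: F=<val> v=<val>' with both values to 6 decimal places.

k=0: u−w=44.098000, u+w=6.232000; √(b/2)=4.358899, √(2b)=8.717798; F=4.358899×44.098=192.218726, v=6.232000/8.717798=0.714859
k=1: u−w=25.620000, u+w=-9.432000; √(b/2)=4.358899, √(2b)=8.717798; F=4.358899×25.62=111.674991, v=-9.432000/8.717798=-1.081925
k=2: u−w=3.352000, u+w=18.588000; √(b/2)=4.358899, √(2b)=8.717798; F=4.358899×3.352=14.611029, v=18.588000/8.717798=2.132190

0: F=192.218726 v=0.714859
1: F=111.674991 v=-1.081925
2: F=14.611029 v=2.132190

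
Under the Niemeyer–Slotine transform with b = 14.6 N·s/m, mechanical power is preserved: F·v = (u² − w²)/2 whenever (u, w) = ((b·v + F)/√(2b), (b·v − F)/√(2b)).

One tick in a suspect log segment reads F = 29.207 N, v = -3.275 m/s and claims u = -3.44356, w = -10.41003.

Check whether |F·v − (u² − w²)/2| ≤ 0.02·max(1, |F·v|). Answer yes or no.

no

F·v = 29.207×(-3.275) = -95.6529 W.
(u² − w²)/2 = (11.8581 − 108.3687)/2 = -48.2553 W.
|Δ| = 47.3976;  2% of max(1, |F·v|) = 1.9131.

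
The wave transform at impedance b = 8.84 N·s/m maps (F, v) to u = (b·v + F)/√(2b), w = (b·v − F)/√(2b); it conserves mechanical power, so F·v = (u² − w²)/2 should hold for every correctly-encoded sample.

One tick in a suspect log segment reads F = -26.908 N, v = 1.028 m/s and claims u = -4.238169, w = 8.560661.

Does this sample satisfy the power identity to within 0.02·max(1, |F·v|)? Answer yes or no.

F·v = (-26.908)×1.028 = -27.661424 W.
(u² − w²)/2 = (17.962076 − 73.284917)/2 = -27.661420 W.
|Δ| = 0.000004;  2% of max(1, |F·v|) = 0.553228.

yes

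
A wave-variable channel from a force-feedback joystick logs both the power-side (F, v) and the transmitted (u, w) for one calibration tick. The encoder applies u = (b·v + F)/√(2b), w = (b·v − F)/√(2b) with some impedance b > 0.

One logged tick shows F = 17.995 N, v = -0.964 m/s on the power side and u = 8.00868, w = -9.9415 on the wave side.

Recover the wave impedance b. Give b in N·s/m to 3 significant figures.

u + w = -1.9328;  u + w = √(2b)·v, so √(2b) = -1.9328/(-0.964) = 2.0050.
b = (√(2b))²/2 = 4.0200/2 = 2.0100.
(Check via u − w = 2F/√(2b): u − w = 17.9502, 2F/√(2b) = 17.9501.)

b = 2.01 N·s/m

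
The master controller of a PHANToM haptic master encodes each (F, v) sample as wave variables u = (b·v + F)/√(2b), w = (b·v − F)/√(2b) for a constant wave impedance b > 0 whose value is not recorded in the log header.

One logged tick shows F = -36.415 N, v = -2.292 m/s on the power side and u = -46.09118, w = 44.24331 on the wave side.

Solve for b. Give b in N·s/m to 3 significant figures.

b = 0.325 N·s/m

u + w = -1.8479;  u + w = √(2b)·v, so √(2b) = -1.8479/(-2.292) = 0.8062.
b = (√(2b))²/2 = 0.6500/2 = 0.3250.
(Check via u − w = 2F/√(2b): u − w = -90.3345, 2F/√(2b) = -90.3345.)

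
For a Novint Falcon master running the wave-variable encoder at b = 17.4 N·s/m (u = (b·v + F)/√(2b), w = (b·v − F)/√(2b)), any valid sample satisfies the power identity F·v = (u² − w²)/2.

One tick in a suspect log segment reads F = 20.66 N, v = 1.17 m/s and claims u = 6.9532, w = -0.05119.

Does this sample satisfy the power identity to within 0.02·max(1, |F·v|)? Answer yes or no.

yes

F·v = 20.66×1.17 = 24.17220 W.
(u² − w²)/2 = (48.34699 − 0.00262)/2 = 24.17218 W.
|Δ| = 0.00002;  2% of max(1, |F·v|) = 0.48344.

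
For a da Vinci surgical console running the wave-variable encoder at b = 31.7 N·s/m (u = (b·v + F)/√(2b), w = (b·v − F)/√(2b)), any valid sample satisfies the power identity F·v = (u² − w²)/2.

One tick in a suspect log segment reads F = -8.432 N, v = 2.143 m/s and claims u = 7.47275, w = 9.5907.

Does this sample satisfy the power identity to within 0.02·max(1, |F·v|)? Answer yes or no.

yes

F·v = (-8.432)×2.143 = -18.06978 W.
(u² − w²)/2 = (55.84199 − 91.98153)/2 = -18.06977 W.
|Δ| = 0.00001;  2% of max(1, |F·v|) = 0.36140.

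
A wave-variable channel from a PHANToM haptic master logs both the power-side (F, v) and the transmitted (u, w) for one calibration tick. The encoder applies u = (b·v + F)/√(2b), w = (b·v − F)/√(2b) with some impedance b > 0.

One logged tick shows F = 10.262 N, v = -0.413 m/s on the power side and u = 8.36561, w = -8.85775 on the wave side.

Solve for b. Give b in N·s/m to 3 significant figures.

u + w = -0.4921;  u + w = √(2b)·v, so √(2b) = -0.4921/(-0.413) = 1.1916.
b = (√(2b))²/2 = 1.4200/2 = 0.7100.
(Check via u − w = 2F/√(2b): u − w = 17.2234, 2F/√(2b) = 17.2236.)

b = 0.71 N·s/m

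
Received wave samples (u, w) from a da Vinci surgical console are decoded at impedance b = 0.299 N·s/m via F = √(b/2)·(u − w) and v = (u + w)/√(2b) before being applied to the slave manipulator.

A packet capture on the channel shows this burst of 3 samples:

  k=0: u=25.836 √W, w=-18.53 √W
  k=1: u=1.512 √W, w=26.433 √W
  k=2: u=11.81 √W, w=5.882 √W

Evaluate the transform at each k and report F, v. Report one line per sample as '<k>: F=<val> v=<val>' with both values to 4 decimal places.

0: F=17.1542 v=9.4478
1: F=-9.6358 v=36.1371
2: F=2.2921 v=22.8784

k=0: u−w=44.3660, u+w=7.3060; √(b/2)=0.3867, √(2b)=0.7733; F=0.3867×44.366=17.1542, v=7.3060/0.7733=9.4478
k=1: u−w=-24.9210, u+w=27.9450; √(b/2)=0.3867, √(2b)=0.7733; F=0.3867×(-24.921)=-9.6358, v=27.9450/0.7733=36.1371
k=2: u−w=5.9280, u+w=17.6920; √(b/2)=0.3867, √(2b)=0.7733; F=0.3867×5.928=2.2921, v=17.6920/0.7733=22.8784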